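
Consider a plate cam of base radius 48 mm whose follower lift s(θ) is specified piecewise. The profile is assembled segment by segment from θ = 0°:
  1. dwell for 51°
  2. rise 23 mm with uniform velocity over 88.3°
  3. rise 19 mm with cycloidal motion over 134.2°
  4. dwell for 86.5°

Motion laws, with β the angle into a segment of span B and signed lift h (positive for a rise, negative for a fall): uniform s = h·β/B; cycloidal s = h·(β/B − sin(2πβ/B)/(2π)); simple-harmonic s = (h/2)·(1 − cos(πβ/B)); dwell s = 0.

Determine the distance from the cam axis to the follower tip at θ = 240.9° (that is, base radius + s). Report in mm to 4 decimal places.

seg 1 [0°–51°] dwell: s stays 0.0000
seg 2 [51°–139.3°] uniform, h=23: full span → s += 23 → s = 23.0000
seg 3 [139.3°–273.5°] cycloidal, h=19: θ=240.9° here. β=101.6, B=134.2. 19·(0.7571 − sin(2π·0.7571)/(2π)) = 17.4055 → s = 40.4055
radial distance = base radius + s = 48 + 40.4055 = 88.4055

88.4055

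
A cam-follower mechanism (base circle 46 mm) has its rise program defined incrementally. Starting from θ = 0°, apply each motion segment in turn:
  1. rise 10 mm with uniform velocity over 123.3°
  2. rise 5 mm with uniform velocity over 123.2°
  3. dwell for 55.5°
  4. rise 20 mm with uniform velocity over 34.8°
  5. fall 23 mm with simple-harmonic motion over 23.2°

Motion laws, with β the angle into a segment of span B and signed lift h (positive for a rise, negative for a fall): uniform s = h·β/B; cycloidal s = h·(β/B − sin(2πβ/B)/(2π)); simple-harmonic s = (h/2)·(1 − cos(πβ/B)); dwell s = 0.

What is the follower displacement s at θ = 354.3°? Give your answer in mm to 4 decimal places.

seg 1 [0°–123.3°] uniform, h=10: full span → s += 10 → s = 10.0000
seg 2 [123.3°–246.5°] uniform, h=5: full span → s += 5 → s = 15.0000
seg 3 [246.5°–302°] dwell: s stays 15.0000
seg 4 [302°–336.8°] uniform, h=20: full span → s += 20 → s = 35.0000
seg 5 [336.8°–360°] simple-harmonic, h=-23: θ=354.3° here. β=17.5, B=23.2. -23/2·(1 − cos(π·0.7543)) = -19.7411 → s = 15.2589

15.2589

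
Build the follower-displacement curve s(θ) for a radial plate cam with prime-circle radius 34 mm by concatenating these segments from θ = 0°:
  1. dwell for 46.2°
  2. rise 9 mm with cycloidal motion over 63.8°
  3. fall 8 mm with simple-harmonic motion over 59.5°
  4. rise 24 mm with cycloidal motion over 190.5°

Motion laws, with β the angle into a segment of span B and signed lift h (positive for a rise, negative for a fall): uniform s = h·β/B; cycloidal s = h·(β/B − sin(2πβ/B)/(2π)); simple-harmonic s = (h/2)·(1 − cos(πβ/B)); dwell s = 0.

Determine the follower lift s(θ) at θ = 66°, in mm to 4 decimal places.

seg 1 [0°–46.2°] dwell: s stays 0.0000
seg 2 [46.2°–110°] cycloidal, h=9: θ=66° here. β=19.8, B=63.8. 9·(0.3103 − sin(2π·0.3103)/(2π)) = 1.4624 → s = 1.4624

1.4624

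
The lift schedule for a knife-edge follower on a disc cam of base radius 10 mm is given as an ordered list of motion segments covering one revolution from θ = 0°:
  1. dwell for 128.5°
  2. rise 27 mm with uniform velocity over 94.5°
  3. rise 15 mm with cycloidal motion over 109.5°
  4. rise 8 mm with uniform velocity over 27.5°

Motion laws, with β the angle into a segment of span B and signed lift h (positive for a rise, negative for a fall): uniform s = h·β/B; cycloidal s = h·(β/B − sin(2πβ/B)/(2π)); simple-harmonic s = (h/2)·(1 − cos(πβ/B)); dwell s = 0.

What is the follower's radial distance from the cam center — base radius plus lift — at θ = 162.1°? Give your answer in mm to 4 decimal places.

seg 1 [0°–128.5°] dwell: s stays 0.0000
seg 2 [128.5°–223°] uniform, h=27: θ=162.1° here. β=33.6, B=94.5. 27·33.6/94.5 = 9.6000 → s = 9.6000
radial distance = base radius + s = 10 + 9.6000 = 19.6000

19.6000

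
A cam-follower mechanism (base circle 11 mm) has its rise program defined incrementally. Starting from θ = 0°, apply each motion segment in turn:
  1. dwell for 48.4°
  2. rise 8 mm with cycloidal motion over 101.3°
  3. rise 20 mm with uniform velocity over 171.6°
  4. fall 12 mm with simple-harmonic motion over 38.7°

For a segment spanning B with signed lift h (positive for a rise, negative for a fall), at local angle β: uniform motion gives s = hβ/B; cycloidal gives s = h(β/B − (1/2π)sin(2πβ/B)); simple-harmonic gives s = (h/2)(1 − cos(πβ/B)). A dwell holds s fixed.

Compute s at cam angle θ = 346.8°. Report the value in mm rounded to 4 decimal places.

seg 1 [0°–48.4°] dwell: s stays 0.0000
seg 2 [48.4°–149.7°] cycloidal, h=8: full span → s += 8 → s = 8.0000
seg 3 [149.7°–321.3°] uniform, h=20: full span → s += 20 → s = 28.0000
seg 4 [321.3°–360°] simple-harmonic, h=-12: θ=346.8° here. β=25.5, B=38.7. -12/2·(1 − cos(π·0.6589)) = -8.8726 → s = 19.1274

19.1274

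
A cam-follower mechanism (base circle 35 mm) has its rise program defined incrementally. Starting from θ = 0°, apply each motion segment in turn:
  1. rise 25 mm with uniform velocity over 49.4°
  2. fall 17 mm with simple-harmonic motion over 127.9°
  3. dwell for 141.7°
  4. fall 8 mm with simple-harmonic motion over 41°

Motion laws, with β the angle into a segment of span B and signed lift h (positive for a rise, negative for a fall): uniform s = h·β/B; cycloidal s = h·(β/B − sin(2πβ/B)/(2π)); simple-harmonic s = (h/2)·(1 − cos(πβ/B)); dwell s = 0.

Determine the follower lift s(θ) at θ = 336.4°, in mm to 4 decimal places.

seg 1 [0°–49.4°] uniform, h=25: full span → s += 25 → s = 25.0000
seg 2 [49.4°–177.3°] simple-harmonic, h=-17: full span → s += -17 → s = 8.0000
seg 3 [177.3°–319°] dwell: s stays 8.0000
seg 4 [319°–360°] simple-harmonic, h=-8: θ=336.4° here. β=17.4, B=41. -8/2·(1 − cos(π·0.4244)) = -3.0588 → s = 4.9412

4.9412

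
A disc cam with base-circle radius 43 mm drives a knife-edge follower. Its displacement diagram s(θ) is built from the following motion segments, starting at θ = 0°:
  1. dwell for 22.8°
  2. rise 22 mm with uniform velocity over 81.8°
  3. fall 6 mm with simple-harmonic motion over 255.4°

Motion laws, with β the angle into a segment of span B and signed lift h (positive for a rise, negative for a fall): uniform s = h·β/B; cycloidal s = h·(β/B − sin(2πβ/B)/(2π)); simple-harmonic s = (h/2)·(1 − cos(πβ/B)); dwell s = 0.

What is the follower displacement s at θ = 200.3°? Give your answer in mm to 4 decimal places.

seg 1 [0°–22.8°] dwell: s stays 0.0000
seg 2 [22.8°–104.6°] uniform, h=22: full span → s += 22 → s = 22.0000
seg 3 [104.6°–360°] simple-harmonic, h=-6: θ=200.3° here. β=95.7, B=255.4. -6/2·(1 − cos(π·0.3747)) = -1.8494 → s = 20.1506

20.1506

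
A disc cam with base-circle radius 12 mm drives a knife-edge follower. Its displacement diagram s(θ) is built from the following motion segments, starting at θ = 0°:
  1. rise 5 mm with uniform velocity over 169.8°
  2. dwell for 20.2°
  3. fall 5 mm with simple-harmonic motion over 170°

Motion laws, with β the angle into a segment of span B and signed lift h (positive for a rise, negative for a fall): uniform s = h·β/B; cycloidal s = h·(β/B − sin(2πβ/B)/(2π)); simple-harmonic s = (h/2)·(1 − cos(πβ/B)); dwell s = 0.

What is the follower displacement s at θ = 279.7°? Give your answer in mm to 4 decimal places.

seg 1 [0°–169.8°] uniform, h=5: full span → s += 5 → s = 5.0000
seg 2 [169.8°–190°] dwell: s stays 5.0000
seg 3 [190°–360°] simple-harmonic, h=-5: θ=279.7° here. β=89.7, B=170. -5/2·(1 − cos(π·0.5276)) = -2.7169 → s = 2.2831

2.2831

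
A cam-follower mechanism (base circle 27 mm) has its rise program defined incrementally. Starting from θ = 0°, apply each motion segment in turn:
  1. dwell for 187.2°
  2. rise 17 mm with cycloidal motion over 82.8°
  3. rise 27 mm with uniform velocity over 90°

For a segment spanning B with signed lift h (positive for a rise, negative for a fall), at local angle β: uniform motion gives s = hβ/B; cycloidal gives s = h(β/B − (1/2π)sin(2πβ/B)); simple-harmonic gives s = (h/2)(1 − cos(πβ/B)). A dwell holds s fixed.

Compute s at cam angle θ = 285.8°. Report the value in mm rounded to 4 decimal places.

seg 1 [0°–187.2°] dwell: s stays 0.0000
seg 2 [187.2°–270°] cycloidal, h=17: full span → s += 17 → s = 17.0000
seg 3 [270°–360°] uniform, h=27: θ=285.8° here. β=15.8, B=90. 27·15.8/90 = 4.7400 → s = 21.7400

21.7400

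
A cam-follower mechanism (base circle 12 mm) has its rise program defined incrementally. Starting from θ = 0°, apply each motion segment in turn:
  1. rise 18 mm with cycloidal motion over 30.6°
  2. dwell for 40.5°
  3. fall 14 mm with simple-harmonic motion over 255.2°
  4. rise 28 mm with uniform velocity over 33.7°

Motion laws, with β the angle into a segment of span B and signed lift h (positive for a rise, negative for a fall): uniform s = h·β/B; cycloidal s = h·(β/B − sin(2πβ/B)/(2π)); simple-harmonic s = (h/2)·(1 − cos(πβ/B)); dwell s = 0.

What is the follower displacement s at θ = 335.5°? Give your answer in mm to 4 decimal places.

seg 1 [0°–30.6°] cycloidal, h=18: full span → s += 18 → s = 18.0000
seg 2 [30.6°–71.1°] dwell: s stays 18.0000
seg 3 [71.1°–326.3°] simple-harmonic, h=-14: full span → s += -14 → s = 4.0000
seg 4 [326.3°–360°] uniform, h=28: θ=335.5° here. β=9.2, B=33.7. 28·9.2/33.7 = 7.6439 → s = 11.6439

11.6439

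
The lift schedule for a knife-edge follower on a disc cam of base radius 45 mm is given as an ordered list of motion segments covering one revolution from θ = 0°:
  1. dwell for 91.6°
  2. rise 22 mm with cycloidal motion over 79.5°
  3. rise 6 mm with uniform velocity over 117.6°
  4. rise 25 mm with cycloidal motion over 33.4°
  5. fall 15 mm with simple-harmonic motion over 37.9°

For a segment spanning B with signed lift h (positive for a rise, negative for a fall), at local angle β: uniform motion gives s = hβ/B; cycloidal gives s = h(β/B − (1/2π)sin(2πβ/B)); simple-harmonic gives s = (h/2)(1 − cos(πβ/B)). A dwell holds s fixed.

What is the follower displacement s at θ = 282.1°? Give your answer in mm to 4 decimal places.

seg 1 [0°–91.6°] dwell: s stays 0.0000
seg 2 [91.6°–171.1°] cycloidal, h=22: full span → s += 22 → s = 22.0000
seg 3 [171.1°–288.7°] uniform, h=6: θ=282.1° here. β=111, B=117.6. 6·111/117.6 = 5.6633 → s = 27.6633

27.6633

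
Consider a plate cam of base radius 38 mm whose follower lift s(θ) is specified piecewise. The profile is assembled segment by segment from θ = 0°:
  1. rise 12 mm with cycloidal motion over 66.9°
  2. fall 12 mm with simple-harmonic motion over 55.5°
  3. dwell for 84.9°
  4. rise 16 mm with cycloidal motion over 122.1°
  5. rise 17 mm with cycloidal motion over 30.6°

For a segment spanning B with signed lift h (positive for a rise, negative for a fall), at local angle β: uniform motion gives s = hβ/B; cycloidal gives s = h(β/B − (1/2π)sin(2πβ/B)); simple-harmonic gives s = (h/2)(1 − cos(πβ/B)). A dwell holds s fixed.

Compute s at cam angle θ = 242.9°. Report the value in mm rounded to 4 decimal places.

seg 1 [0°–66.9°] cycloidal, h=12: full span → s += 12 → s = 12.0000
seg 2 [66.9°–122.4°] simple-harmonic, h=-12: full span → s += -12 → s = 0.0000
seg 3 [122.4°–207.3°] dwell: s stays 0.0000
seg 4 [207.3°–329.4°] cycloidal, h=16: θ=242.9° here. β=35.6, B=122.1. 16·(0.2916 − sin(2π·0.2916)/(2π)) = 2.2049 → s = 2.2049

2.2049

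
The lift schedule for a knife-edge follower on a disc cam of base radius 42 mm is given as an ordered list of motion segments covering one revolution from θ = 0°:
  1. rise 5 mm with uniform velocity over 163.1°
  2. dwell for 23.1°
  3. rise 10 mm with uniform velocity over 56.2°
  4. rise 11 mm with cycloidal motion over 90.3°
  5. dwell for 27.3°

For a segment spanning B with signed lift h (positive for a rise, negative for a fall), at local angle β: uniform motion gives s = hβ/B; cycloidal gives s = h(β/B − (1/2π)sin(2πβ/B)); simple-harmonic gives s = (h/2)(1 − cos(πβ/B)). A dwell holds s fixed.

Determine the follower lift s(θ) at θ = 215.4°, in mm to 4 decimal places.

seg 1 [0°–163.1°] uniform, h=5: full span → s += 5 → s = 5.0000
seg 2 [163.1°–186.2°] dwell: s stays 5.0000
seg 3 [186.2°–242.4°] uniform, h=10: θ=215.4° here. β=29.2, B=56.2. 10·29.2/56.2 = 5.1957 → s = 10.1957

10.1957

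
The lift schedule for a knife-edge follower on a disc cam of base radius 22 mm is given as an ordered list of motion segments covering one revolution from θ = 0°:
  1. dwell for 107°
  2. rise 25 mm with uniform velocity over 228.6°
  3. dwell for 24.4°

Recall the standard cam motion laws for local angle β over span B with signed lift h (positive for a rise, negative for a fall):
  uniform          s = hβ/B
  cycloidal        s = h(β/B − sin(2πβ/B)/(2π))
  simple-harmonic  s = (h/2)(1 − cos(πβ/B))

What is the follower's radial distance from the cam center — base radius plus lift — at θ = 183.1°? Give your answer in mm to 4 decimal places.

seg 1 [0°–107°] dwell: s stays 0.0000
seg 2 [107°–335.6°] uniform, h=25: θ=183.1° here. β=76.1, B=228.6. 25·76.1/228.6 = 8.3224 → s = 8.3224
radial distance = base radius + s = 22 + 8.3224 = 30.3224

30.3224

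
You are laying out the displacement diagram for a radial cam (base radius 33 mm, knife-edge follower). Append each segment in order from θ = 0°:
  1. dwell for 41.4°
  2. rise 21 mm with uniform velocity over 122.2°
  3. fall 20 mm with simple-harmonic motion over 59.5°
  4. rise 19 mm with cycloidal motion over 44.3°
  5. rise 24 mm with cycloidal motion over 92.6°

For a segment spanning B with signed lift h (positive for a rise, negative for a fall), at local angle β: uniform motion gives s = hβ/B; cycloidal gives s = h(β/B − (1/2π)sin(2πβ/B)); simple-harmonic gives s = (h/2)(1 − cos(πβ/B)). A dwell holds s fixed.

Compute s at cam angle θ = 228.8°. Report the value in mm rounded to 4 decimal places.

seg 1 [0°–41.4°] dwell: s stays 0.0000
seg 2 [41.4°–163.6°] uniform, h=21: full span → s += 21 → s = 21.0000
seg 3 [163.6°–223.1°] simple-harmonic, h=-20: full span → s += -20 → s = 1.0000
seg 4 [223.1°–267.4°] cycloidal, h=19: θ=228.8° here. β=5.7, B=44.3. 19·(0.1287 − sin(2π·0.1287)/(2π)) = 0.2577 → s = 1.2577

1.2577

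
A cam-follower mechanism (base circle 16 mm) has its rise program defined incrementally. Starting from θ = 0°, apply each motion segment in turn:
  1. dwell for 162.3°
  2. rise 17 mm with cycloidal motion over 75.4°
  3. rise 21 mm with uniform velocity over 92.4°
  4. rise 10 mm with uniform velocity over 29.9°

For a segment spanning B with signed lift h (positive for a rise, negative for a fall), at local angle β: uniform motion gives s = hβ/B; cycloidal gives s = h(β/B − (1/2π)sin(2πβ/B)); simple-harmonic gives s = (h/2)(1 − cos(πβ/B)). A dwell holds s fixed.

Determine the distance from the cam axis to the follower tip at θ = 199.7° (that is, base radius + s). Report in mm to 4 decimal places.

seg 1 [0°–162.3°] dwell: s stays 0.0000
seg 2 [162.3°–237.7°] cycloidal, h=17: θ=199.7° here. β=37.4, B=75.4. 17·(0.4960 − sin(2π·0.4960)/(2π)) = 8.3647 → s = 8.3647
radial distance = base radius + s = 16 + 8.3647 = 24.3647

24.3647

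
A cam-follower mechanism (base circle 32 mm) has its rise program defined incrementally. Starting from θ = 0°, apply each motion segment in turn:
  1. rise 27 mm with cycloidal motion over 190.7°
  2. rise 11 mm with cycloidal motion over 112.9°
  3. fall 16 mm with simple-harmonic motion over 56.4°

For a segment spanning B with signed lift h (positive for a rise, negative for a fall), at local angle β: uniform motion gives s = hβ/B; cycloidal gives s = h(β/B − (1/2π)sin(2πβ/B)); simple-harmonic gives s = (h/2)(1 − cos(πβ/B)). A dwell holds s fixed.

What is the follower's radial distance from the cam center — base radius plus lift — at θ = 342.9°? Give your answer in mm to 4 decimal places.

seg 1 [0°–190.7°] cycloidal, h=27: full span → s += 27 → s = 27.0000
seg 2 [190.7°–303.6°] cycloidal, h=11: full span → s += 11 → s = 38.0000
seg 3 [303.6°–360°] simple-harmonic, h=-16: θ=342.9° here. β=39.3, B=56.4. -16/2·(1 − cos(π·0.6968)) = -12.6372 → s = 25.3628
radial distance = base radius + s = 32 + 25.3628 = 57.3628

57.3628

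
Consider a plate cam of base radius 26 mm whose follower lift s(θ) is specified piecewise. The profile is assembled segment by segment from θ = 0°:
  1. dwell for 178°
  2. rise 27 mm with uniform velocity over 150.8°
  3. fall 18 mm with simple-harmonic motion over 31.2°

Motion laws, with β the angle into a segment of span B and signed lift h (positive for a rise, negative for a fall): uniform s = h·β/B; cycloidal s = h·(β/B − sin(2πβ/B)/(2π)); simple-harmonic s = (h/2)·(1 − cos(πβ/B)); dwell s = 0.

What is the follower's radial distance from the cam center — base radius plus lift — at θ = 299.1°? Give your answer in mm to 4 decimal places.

seg 1 [0°–178°] dwell: s stays 0.0000
seg 2 [178°–328.8°] uniform, h=27: θ=299.1° here. β=121.1, B=150.8. 27·121.1/150.8 = 21.6824 → s = 21.6824
radial distance = base radius + s = 26 + 21.6824 = 47.6824

47.6824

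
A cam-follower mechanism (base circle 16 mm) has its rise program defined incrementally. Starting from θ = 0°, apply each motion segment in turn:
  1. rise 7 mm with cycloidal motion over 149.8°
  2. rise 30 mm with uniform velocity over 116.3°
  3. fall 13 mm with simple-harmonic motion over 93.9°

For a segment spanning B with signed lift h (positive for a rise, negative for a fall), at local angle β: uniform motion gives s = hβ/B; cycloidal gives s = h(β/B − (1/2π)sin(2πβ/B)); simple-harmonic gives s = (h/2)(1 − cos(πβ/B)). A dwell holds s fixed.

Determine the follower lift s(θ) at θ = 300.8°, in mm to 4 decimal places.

seg 1 [0°–149.8°] cycloidal, h=7: full span → s += 7 → s = 7.0000
seg 2 [149.8°–266.1°] uniform, h=30: full span → s += 30 → s = 37.0000
seg 3 [266.1°–360°] simple-harmonic, h=-13: θ=300.8° here. β=34.7, B=93.9. -13/2·(1 − cos(π·0.3695)) = -3.9100 → s = 33.0900

33.0900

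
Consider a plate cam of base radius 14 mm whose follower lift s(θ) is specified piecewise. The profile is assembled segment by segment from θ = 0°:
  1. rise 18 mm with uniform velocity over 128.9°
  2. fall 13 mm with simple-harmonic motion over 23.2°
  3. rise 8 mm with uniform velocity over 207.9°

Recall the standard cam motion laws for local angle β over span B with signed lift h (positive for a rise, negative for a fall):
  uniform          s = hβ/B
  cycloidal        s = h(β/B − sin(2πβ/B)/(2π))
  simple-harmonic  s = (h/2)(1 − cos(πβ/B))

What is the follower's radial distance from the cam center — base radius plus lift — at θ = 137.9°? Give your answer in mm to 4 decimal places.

seg 1 [0°–128.9°] uniform, h=18: full span → s += 18 → s = 18.0000
seg 2 [128.9°–152.1°] simple-harmonic, h=-13: θ=137.9° here. β=9, B=23.2. -13/2·(1 − cos(π·0.3879)) = -4.2585 → s = 13.7415
radial distance = base radius + s = 14 + 13.7415 = 27.7415

27.7415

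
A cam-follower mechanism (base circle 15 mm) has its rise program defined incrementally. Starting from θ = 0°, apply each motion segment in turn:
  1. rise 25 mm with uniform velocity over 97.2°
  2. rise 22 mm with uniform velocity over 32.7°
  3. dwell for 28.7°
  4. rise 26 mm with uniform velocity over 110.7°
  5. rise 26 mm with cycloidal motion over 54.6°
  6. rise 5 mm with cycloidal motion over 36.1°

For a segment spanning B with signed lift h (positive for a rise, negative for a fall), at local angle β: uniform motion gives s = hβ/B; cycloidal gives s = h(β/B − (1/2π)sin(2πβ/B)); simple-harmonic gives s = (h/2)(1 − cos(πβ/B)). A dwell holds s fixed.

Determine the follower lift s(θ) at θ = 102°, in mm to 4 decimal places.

seg 1 [0°–97.2°] uniform, h=25: full span → s += 25 → s = 25.0000
seg 2 [97.2°–129.9°] uniform, h=22: θ=102° here. β=4.8, B=32.7. 22·4.8/32.7 = 3.2294 → s = 28.2294

28.2294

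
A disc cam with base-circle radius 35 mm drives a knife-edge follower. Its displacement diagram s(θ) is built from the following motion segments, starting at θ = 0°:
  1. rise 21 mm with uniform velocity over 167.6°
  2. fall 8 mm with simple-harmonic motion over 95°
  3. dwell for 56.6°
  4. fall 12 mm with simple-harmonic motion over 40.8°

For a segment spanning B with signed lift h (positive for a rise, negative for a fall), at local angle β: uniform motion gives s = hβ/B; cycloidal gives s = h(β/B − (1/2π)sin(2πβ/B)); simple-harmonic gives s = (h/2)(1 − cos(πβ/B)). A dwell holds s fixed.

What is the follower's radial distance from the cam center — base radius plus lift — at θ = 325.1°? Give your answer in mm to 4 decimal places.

seg 1 [0°–167.6°] uniform, h=21: full span → s += 21 → s = 21.0000
seg 2 [167.6°–262.6°] simple-harmonic, h=-8: full span → s += -8 → s = 13.0000
seg 3 [262.6°–319.2°] dwell: s stays 13.0000
seg 4 [319.2°–360°] simple-harmonic, h=-12: θ=325.1° here. β=5.9, B=40.8. -12/2·(1 − cos(π·0.1446)) = -0.6086 → s = 12.3914
radial distance = base radius + s = 35 + 12.3914 = 47.3914

47.3914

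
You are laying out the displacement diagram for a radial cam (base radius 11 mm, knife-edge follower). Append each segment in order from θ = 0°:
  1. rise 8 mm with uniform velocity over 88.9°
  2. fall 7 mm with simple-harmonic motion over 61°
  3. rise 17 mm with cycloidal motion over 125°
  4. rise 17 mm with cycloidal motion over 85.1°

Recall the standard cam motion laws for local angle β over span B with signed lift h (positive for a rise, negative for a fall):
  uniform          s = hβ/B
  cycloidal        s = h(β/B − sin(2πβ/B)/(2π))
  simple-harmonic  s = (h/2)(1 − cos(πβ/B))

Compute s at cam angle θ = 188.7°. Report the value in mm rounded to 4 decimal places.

seg 1 [0°–88.9°] uniform, h=8: full span → s += 8 → s = 8.0000
seg 2 [88.9°–149.9°] simple-harmonic, h=-7: full span → s += -7 → s = 1.0000
seg 3 [149.9°–274.9°] cycloidal, h=17: θ=188.7° here. β=38.8, B=125. 17·(0.3104 − sin(2π·0.3104)/(2π)) = 2.7637 → s = 3.7637

3.7637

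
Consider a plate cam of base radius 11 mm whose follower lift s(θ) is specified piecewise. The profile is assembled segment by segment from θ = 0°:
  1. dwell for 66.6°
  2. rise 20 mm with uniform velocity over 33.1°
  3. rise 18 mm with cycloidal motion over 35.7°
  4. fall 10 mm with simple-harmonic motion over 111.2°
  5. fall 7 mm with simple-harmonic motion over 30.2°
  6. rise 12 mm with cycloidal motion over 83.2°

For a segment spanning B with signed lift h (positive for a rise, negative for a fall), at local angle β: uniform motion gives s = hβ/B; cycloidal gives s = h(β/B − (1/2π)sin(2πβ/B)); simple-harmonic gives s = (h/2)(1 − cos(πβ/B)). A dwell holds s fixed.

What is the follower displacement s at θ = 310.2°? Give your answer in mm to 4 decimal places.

seg 1 [0°–66.6°] dwell: s stays 0.0000
seg 2 [66.6°–99.7°] uniform, h=20: full span → s += 20 → s = 20.0000
seg 3 [99.7°–135.4°] cycloidal, h=18: full span → s += 18 → s = 38.0000
seg 4 [135.4°–246.6°] simple-harmonic, h=-10: full span → s += -10 → s = 28.0000
seg 5 [246.6°–276.8°] simple-harmonic, h=-7: full span → s += -7 → s = 21.0000
seg 6 [276.8°–360°] cycloidal, h=12: θ=310.2° here. β=33.4, B=83.2. 12·(0.4014 − sin(2π·0.4014)/(2π)) = 3.7088 → s = 24.7088

24.7088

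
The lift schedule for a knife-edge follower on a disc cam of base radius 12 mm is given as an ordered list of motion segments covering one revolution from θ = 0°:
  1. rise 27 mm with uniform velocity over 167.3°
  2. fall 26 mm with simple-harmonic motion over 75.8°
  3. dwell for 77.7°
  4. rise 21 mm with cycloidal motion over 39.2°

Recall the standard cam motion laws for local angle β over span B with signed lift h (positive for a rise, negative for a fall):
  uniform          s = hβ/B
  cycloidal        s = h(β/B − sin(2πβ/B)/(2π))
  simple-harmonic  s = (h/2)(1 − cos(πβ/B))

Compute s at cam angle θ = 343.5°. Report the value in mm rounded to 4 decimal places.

seg 1 [0°–167.3°] uniform, h=27: full span → s += 27 → s = 27.0000
seg 2 [167.3°–243.1°] simple-harmonic, h=-26: full span → s += -26 → s = 1.0000
seg 3 [243.1°–320.8°] dwell: s stays 1.0000
seg 4 [320.8°–360°] cycloidal, h=21: θ=343.5° here. β=22.7, B=39.2. 21·(0.5791 − sin(2π·0.5791)/(2π)) = 13.7539 → s = 14.7539

14.7539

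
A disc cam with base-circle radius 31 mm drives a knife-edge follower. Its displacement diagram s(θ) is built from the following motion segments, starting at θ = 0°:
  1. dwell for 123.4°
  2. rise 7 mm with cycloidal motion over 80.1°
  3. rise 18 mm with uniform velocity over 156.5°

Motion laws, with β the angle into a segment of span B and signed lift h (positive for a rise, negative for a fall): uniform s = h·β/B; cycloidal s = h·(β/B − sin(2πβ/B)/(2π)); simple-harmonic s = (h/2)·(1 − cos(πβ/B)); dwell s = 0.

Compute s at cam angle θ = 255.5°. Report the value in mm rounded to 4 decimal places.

seg 1 [0°–123.4°] dwell: s stays 0.0000
seg 2 [123.4°–203.5°] cycloidal, h=7: full span → s += 7 → s = 7.0000
seg 3 [203.5°–360°] uniform, h=18: θ=255.5° here. β=52, B=156.5. 18·52/156.5 = 5.9808 → s = 12.9808

12.9808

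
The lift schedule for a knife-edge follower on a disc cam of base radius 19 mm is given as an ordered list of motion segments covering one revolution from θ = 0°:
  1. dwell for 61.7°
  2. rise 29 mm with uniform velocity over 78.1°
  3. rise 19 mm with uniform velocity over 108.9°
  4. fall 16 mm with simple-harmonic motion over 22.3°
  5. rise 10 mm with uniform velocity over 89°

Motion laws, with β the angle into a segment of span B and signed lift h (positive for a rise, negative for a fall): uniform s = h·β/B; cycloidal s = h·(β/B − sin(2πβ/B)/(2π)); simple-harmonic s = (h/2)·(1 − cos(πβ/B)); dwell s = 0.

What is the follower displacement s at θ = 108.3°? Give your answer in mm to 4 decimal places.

seg 1 [0°–61.7°] dwell: s stays 0.0000
seg 2 [61.7°–139.8°] uniform, h=29: θ=108.3° here. β=46.6, B=78.1. 29·46.6/78.1 = 17.3035 → s = 17.3035

17.3035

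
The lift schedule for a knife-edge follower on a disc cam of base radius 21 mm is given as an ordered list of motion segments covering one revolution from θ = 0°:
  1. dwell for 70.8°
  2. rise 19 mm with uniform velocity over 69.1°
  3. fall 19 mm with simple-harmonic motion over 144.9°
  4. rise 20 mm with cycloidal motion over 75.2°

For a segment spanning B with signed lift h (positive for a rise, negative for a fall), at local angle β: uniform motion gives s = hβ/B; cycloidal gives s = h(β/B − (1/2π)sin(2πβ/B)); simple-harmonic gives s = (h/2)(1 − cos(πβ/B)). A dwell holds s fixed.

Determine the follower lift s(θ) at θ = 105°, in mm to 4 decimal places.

seg 1 [0°–70.8°] dwell: s stays 0.0000
seg 2 [70.8°–139.9°] uniform, h=19: θ=105° here. β=34.2, B=69.1. 19·34.2/69.1 = 9.4038 → s = 9.4038

9.4038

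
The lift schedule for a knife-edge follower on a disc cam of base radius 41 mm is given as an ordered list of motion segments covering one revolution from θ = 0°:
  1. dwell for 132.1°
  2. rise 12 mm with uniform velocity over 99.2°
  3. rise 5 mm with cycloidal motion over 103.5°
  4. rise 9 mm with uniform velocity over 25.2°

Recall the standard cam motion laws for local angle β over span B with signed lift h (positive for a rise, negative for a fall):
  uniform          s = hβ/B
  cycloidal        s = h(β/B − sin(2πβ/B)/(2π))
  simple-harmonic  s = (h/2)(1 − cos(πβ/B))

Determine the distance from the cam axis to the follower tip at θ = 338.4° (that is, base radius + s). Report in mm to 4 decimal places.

seg 1 [0°–132.1°] dwell: s stays 0.0000
seg 2 [132.1°–231.3°] uniform, h=12: full span → s += 12 → s = 12.0000
seg 3 [231.3°–334.8°] cycloidal, h=5: full span → s += 5 → s = 17.0000
seg 4 [334.8°–360°] uniform, h=9: θ=338.4° here. β=3.6, B=25.2. 9·3.6/25.2 = 1.2857 → s = 18.2857
radial distance = base radius + s = 41 + 18.2857 = 59.2857

59.2857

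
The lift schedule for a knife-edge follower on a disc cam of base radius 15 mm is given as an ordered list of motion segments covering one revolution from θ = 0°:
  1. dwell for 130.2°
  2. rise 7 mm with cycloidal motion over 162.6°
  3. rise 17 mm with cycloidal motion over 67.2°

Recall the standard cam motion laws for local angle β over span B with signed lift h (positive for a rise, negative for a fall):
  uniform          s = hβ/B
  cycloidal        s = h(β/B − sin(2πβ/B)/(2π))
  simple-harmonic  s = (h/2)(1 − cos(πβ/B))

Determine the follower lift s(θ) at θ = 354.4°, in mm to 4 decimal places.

seg 1 [0°–130.2°] dwell: s stays 0.0000
seg 2 [130.2°–292.8°] cycloidal, h=7: full span → s += 7 → s = 7.0000
seg 3 [292.8°–360°] cycloidal, h=17: θ=354.4° here. β=61.6, B=67.2. 17·(0.9167 − sin(2π·0.9167)/(2π)) = 16.9362 → s = 23.9362

23.9362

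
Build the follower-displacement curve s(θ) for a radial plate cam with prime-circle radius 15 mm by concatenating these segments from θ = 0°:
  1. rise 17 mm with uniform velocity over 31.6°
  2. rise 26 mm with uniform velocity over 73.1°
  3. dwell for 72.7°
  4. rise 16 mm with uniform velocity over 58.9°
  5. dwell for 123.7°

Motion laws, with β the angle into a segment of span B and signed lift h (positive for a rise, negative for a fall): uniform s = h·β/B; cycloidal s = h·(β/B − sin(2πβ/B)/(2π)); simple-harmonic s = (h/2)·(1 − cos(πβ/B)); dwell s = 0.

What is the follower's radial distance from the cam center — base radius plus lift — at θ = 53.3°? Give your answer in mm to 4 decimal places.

seg 1 [0°–31.6°] uniform, h=17: full span → s += 17 → s = 17.0000
seg 2 [31.6°–104.7°] uniform, h=26: θ=53.3° here. β=21.7, B=73.1. 26·21.7/73.1 = 7.7182 → s = 24.7182
radial distance = base radius + s = 15 + 24.7182 = 39.7182

39.7182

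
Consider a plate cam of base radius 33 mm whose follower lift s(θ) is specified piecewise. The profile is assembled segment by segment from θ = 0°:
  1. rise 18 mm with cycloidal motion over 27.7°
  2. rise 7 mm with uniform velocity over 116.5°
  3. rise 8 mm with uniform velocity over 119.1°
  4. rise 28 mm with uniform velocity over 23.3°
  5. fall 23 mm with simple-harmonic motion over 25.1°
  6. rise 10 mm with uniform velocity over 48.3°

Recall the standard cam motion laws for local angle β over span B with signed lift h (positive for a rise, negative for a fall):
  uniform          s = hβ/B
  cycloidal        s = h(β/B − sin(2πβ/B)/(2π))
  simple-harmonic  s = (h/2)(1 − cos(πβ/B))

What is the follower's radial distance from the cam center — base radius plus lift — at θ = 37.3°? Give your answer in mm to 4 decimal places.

seg 1 [0°–27.7°] cycloidal, h=18: full span → s += 18 → s = 18.0000
seg 2 [27.7°–144.2°] uniform, h=7: θ=37.3° here. β=9.6, B=116.5. 7·9.6/116.5 = 0.5768 → s = 18.5768
radial distance = base radius + s = 33 + 18.5768 = 51.5768

51.5768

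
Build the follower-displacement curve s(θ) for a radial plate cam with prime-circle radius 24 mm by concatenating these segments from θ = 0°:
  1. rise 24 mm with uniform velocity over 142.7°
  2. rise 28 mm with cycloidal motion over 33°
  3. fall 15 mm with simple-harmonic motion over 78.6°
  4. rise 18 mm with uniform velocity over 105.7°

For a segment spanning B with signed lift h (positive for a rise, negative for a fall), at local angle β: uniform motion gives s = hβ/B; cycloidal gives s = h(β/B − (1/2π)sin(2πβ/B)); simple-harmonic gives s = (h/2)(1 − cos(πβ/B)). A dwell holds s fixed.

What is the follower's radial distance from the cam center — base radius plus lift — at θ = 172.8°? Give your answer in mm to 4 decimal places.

seg 1 [0°–142.7°] uniform, h=24: full span → s += 24 → s = 24.0000
seg 2 [142.7°–175.7°] cycloidal, h=28: θ=172.8° here. β=30.1, B=33. 28·(0.9121 − sin(2π·0.9121)/(2π)) = 27.8769 → s = 51.8769
radial distance = base radius + s = 24 + 51.8769 = 75.8769

75.8769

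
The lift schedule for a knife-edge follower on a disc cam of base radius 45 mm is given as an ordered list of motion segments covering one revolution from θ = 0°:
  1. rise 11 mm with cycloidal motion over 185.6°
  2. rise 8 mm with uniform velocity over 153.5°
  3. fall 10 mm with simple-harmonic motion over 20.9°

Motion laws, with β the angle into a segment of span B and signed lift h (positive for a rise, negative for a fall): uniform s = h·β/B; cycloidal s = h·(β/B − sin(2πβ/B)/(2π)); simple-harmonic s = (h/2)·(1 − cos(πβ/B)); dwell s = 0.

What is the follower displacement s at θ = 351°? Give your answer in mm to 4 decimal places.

seg 1 [0°–185.6°] cycloidal, h=11: full span → s += 11 → s = 11.0000
seg 2 [185.6°–339.1°] uniform, h=8: full span → s += 8 → s = 19.0000
seg 3 [339.1°–360°] simple-harmonic, h=-10: θ=351° here. β=11.9, B=20.9. -10/2·(1 − cos(π·0.5694)) = -6.0812 → s = 12.9188

12.9188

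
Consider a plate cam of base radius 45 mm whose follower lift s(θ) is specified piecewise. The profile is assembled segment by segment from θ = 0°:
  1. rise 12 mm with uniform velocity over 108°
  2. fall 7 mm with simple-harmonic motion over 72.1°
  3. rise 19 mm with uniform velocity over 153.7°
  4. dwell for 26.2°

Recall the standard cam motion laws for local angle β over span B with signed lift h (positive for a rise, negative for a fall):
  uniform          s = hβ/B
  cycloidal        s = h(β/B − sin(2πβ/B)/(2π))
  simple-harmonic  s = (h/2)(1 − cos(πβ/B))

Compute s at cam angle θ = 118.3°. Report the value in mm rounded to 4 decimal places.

seg 1 [0°–108°] uniform, h=12: full span → s += 12 → s = 12.0000
seg 2 [108°–180.1°] simple-harmonic, h=-7: θ=118.3° here. β=10.3, B=72.1. -7/2·(1 − cos(π·0.1429)) = -0.3466 → s = 11.6534

11.6534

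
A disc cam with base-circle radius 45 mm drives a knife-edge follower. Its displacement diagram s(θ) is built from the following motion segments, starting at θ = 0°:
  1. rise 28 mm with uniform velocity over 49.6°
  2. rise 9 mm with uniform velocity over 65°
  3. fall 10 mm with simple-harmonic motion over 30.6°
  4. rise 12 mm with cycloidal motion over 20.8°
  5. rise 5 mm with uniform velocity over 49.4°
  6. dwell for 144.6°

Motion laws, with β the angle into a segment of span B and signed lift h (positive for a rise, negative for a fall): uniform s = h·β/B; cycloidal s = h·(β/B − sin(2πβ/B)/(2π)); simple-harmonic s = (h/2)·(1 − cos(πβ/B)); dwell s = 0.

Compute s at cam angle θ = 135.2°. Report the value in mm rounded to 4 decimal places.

seg 1 [0°–49.6°] uniform, h=28: full span → s += 28 → s = 28.0000
seg 2 [49.6°–114.6°] uniform, h=9: full span → s += 9 → s = 37.0000
seg 3 [114.6°–145.2°] simple-harmonic, h=-10: θ=135.2° here. β=20.6, B=30.6. -10/2·(1 − cos(π·0.6732)) = -7.5884 → s = 29.4116

29.4116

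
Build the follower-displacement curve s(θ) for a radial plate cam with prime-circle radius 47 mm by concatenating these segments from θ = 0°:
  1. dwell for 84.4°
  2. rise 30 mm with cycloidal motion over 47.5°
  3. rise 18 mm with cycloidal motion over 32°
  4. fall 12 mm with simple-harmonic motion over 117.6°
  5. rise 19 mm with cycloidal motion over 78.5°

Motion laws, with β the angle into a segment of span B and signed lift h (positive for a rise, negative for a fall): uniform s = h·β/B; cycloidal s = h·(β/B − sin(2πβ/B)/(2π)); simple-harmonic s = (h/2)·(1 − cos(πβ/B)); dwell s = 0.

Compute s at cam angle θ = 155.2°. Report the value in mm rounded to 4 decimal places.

seg 1 [0°–84.4°] dwell: s stays 0.0000
seg 2 [84.4°–131.9°] cycloidal, h=30: full span → s += 30 → s = 30.0000
seg 3 [131.9°–163.9°] cycloidal, h=18: θ=155.2° here. β=23.3, B=32. 18·(0.7281 − sin(2π·0.7281)/(2π)) = 15.9440 → s = 45.9440

45.9440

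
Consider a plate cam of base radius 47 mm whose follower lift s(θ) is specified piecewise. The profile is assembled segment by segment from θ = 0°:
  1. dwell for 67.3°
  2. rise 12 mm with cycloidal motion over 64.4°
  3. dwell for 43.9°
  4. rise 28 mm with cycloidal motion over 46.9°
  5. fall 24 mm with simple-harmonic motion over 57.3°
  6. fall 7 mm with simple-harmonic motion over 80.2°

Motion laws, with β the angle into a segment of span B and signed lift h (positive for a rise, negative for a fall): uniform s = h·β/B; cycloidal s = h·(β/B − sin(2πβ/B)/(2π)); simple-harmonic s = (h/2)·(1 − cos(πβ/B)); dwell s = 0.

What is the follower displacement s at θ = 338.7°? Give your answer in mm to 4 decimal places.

seg 1 [0°–67.3°] dwell: s stays 0.0000
seg 2 [67.3°–131.7°] cycloidal, h=12: full span → s += 12 → s = 12.0000
seg 3 [131.7°–175.6°] dwell: s stays 12.0000
seg 4 [175.6°–222.5°] cycloidal, h=28: full span → s += 28 → s = 40.0000
seg 5 [222.5°–279.8°] simple-harmonic, h=-24: full span → s += -24 → s = 16.0000
seg 6 [279.8°–360°] simple-harmonic, h=-7: θ=338.7° here. β=58.9, B=80.2. -7/2·(1 − cos(π·0.7344)) = -5.8508 → s = 10.1492

10.1492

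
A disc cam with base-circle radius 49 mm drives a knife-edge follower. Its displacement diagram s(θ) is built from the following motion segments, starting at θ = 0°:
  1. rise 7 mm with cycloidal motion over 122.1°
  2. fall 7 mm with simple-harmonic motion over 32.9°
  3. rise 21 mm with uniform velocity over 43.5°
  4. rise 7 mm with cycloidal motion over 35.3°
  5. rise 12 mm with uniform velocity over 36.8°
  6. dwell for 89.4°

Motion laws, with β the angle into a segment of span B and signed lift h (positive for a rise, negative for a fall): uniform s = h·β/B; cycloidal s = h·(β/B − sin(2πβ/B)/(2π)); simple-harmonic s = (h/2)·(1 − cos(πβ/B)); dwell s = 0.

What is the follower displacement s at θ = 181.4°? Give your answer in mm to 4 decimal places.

seg 1 [0°–122.1°] cycloidal, h=7: full span → s += 7 → s = 7.0000
seg 2 [122.1°–155°] simple-harmonic, h=-7: full span → s += -7 → s = 0.0000
seg 3 [155°–198.5°] uniform, h=21: θ=181.4° here. β=26.4, B=43.5. 21·26.4/43.5 = 12.7448 → s = 12.7448

12.7448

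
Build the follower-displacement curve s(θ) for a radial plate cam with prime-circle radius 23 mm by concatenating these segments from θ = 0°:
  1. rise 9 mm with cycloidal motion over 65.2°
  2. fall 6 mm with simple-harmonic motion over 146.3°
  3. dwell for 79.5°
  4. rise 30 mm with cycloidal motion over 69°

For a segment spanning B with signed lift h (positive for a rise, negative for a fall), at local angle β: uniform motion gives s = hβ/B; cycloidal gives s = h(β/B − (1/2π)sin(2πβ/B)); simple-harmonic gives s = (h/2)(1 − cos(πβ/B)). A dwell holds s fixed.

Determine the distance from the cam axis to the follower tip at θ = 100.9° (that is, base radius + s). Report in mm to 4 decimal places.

seg 1 [0°–65.2°] cycloidal, h=9: full span → s += 9 → s = 9.0000
seg 2 [65.2°–211.5°] simple-harmonic, h=-6: θ=100.9° here. β=35.7, B=146.3. -6/2·(1 − cos(π·0.2440)) = -0.8392 → s = 8.1608
radial distance = base radius + s = 23 + 8.1608 = 31.1608

31.1608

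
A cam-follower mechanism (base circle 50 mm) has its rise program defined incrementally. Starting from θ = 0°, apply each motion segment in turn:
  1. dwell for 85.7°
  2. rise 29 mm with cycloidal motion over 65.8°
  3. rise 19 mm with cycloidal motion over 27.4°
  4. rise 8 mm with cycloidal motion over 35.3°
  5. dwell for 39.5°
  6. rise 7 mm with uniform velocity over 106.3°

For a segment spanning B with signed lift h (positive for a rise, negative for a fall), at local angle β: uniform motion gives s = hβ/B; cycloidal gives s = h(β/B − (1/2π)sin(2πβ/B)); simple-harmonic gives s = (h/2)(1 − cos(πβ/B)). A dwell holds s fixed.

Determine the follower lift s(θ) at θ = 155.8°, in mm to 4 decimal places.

seg 1 [0°–85.7°] dwell: s stays 0.0000
seg 2 [85.7°–151.5°] cycloidal, h=29: full span → s += 29 → s = 29.0000
seg 3 [151.5°–178.9°] cycloidal, h=19: θ=155.8° here. β=4.3, B=27.4. 19·(0.1569 − sin(2π·0.1569)/(2π)) = 0.4602 → s = 29.4602

29.4602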